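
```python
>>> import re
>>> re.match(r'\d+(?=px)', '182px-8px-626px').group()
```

Because the assertion is zero-width, the text it checks is not consumed and won't appear in the result.
With `match`, the pattern is implicitly anchored at the beginning.
The match spans [0:3] → '182'.

'182'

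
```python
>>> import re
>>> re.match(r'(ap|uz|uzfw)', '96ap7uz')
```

None

With `match`, the pattern is implicitly anchored at the beginning.
Here position 0 doesn't satisfy it, so the call returns None.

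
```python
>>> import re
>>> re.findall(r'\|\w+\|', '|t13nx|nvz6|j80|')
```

['|t13nx|', '|j80|']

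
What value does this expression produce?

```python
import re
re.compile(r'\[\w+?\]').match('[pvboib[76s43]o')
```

`match` is anchored at position 0; if the pattern doesn't fit there, it returns None.
Here the string doesn't start with a match, so the call returns None.

None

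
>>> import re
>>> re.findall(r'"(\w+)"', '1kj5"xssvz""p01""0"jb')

['xssvz', 'p01', '0']

With a single group, `findall` returns only what that group captured — 3 items.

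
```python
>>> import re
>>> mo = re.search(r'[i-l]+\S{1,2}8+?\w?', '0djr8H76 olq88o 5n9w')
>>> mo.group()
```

The match spans [2:6] → 'jr8H'.

'jr8H'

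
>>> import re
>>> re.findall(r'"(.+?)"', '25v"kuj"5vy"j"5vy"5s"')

['kuj', 'j', '5s']

With the lazy modifier that quantifier settles for the fewest repetitions that let the rest of the pattern succeed (the atoms after it are unaffected and can still be greedy).
Scanning left to right: at [3:8] match '"kuj"', group 1 = 'kuj'; at [11:14] match '"j"', group 1 = 'j'; at [17:21] match '"5s"', group 1 = '5s'.
Because there's exactly one group, `findall` drops the full match and keeps group 1 from each hit.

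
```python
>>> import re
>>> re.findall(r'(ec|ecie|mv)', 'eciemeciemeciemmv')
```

Alternation tries branches left to right and keeps the first one that lets the overall match succeed at that position.
Walking the string: at [0:2] match 'ec', group 1 = 'ec'; at [5:7] match 'ec', group 1 = 'ec'; at [10:12] match 'ec', group 1 = 'ec'; at [15:17] match 'mv', group 1 = 'mv'.
With a single group, `findall` returns only what that group captured — 4 items.

['ec', 'ec', 'ec', 'mv']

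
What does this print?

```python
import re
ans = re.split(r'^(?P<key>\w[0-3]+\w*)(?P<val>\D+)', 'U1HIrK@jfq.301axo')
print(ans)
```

The pattern matches anchored at the start of the string; then a word character, then one or more of a character in [0-3], then zero or more of a word character (captured as 'key'); then one or more of a non-digit (captured as 'val').
Matches to split on: at [0:11] → 'U1HIrK@jfq.'.
The group in the pattern means `split` returns the separators' captures alongside the pieces.

['', 'U1HIrK', '@jfq.', '301axo']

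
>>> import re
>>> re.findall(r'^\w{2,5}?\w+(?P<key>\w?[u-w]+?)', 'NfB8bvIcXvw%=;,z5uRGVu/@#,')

This matches anchored at the start of the string; then 2 to 5 of a word character (lazy), then one or more of a word character; then optionally a word character, then one or more of a character in [u-w] (lazy) (captured as 'key').
With a single group, `findall` returns only what that group captured — 1 item.

['w']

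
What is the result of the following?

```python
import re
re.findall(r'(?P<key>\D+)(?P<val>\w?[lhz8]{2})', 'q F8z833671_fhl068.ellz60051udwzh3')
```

[('q F', '8z8'), ('_f', 'hl'), ('.el', 'lz'), ('udw', 'zh')]

2 groups means each result is a tuple of 2 captured strings — 4 here.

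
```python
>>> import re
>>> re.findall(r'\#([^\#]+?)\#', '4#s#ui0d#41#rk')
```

One capturing group, so `findall` returns just the captured substring from each match — 2 in all.

['s', '41']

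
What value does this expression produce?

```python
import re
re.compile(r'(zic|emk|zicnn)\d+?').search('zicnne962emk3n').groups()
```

`re.search` tries every starting position until one works.
The match spans [9:13] → 'emk3'.
Captured: group 1 = 'emk'.

('emk',)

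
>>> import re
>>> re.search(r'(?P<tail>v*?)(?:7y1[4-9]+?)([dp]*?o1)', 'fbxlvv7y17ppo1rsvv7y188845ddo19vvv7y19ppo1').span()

This matches zero or more of a literal 'v' (lazy) (captured as 'tail'); then the literal '7y1', then one or more of a character in [4-9] (lazy) (non-capturing group); then zero or more of one of [dp] (lazy), then the literal 'o1' (captured).
Unlike `match`, `search` isn't anchored — it looks for the pattern anywhere in the string.
The match spans [4:14] → 'vv7y17ppo1'.
Captured: group 1 = 'vv', group 2 = 'ppo1'.

(4, 14)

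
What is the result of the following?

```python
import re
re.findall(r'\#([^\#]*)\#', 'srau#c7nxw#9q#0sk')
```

['c7nxw']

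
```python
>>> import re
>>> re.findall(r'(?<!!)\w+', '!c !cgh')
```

`(?!…)`/`(?<!…)` only lets a position through if the neighbouring text does NOT match; no characters are consumed.
Walking the string: at [5:7] → 'gh'.
With no groups in the pattern, `findall` gives back each whole match — 1 here.

['gh']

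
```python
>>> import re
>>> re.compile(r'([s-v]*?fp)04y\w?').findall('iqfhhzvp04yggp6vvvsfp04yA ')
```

This matches zero or more of a character in [s-v] (lazy), then the literal 'fp' (captured); then the literal '04y', then optionally a word character.
Walking the string: at [15:25] match 'vvvsfp04yA', group 1 = 'vvvsfp'.
With a single group, `findall` returns only what that group captured — 1 item.

['vvvsfp']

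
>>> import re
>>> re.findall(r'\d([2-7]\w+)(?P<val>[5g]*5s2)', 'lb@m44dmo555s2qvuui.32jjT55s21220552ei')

[('4dmo55', '5s2'), ('2jjT5', '5s2')]

This matches a digit; then a character in [2-7], then one or more of a word character (captured); then zero or more of one of [5g], then the literal '5s2' (captured as 'val').
Walking the string: at [4:14] match '44dmo555s2', groups = ('4dmo55', '5s2'); at [20:29] match '32jjT55s2', groups = ('2jjT5', '5s2').
`findall` packs the 2 group values into a tuple for every match.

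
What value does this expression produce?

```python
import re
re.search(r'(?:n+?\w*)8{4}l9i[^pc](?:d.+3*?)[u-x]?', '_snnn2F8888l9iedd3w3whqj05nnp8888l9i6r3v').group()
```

'nnn2F8888l9iedd3w3whqj05nnp8888l9i6r3v'

The pattern matches one or more of a literal 'n' (lazy), then zero or more of a word character (non-capturing group); then exactly 4 of a literal '8', then the literal 'l9i', then any character except [pc]; then the literal 'd', then one or more of any character, then zero or more of the literal '3' (lazy) (non-capturing group); then optionally a character in [u-x].
The match spans [2:40] → 'nnn2F8888l9iedd3w3whqj05nnp8888l9i6r3v'.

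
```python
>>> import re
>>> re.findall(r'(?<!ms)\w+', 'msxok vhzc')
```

Because the assertion is negative and zero-width, positions next to the forbidden text are skipped.
Since nothing is captured, `findall` lists the 2 matched substrings directly.

['msxok', 'vhzc']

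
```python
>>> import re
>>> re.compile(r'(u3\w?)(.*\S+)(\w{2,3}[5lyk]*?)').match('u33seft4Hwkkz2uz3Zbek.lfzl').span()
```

`re.match` won't scan ahead — the pattern has to work from the very first character.
The match spans [0:26] → 'u33seft4Hwkkz2uz3Zbek.lfzl'.

(0, 26)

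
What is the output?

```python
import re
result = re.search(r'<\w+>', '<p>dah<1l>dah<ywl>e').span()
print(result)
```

(0, 3)

`re.search` scans for the first position where the pattern succeeds.
The match spans [0:3] → '<p>'.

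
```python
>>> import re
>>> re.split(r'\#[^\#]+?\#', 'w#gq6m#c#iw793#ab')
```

Each match becomes a cut point; 3 segments remain.

['w', 'c', 'ab']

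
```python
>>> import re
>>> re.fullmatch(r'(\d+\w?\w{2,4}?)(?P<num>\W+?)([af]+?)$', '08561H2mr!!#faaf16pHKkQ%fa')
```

None

For `fullmatch`, every character of the input must be accounted for by the pattern.
Here the string isn't matched end-to-end, so the call returns None.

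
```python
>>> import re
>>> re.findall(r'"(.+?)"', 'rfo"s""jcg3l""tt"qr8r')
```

['s', 'jcg3l', 'tt']

Walking the string: at [3:6] match '"s"', group 1 = 's'; at [6:13] match '"jcg3l"', group 1 = 'jcg3l'; at [13:17] match '"tt"', group 1 = 'tt'.
With a single group, `findall` returns only what that group captured — 3 items.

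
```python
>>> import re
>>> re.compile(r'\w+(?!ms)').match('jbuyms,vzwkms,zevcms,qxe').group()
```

'jbuyms'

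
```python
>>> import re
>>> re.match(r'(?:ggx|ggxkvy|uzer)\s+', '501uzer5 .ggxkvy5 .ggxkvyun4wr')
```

None

`match` is anchored at position 0; if the pattern doesn't fit there, it returns None.
Here the pattern fails at index 0, so the call returns None.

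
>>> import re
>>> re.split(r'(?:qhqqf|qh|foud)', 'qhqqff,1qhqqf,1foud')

['', 'f,1', ',1', '']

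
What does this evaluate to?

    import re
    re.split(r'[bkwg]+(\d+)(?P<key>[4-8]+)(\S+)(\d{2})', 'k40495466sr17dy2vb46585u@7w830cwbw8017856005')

Pattern: one or more of one of [bkwg]; then one or more of a digit (captured); then one or more of a character in [4-8] (captured as 'key'); then one or more of a non-whitespace character (captured); then exactly 2 of a digit (captured).
Matches to split on: at [0:44] → 'k40495466sr17dy2vb46585u@7w830cwbw8017856005'.
`re.split` interleaves the captured-group text with the surrounding fragments.

['', '4049546', '6', 'sr17dy2vb46585u@7w830cwbw80178560', '05', '']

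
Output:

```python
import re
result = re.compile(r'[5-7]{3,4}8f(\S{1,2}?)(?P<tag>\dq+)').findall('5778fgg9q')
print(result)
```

[('gg', '9q')]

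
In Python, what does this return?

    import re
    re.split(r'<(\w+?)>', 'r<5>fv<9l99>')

Because the pattern has a capturing group, `split` also inserts each captured text between the pieces.

['r', '5', 'fv', '9l99', '']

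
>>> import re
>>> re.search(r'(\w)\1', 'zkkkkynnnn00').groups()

`\1` has to match the exact text group 1 already captured.
Unlike `match`, `search` isn't anchored — it looks for the pattern anywhere in the string.
The match spans [1:3] → 'kk'.
Captured: group 1 = 'k'.

('k',)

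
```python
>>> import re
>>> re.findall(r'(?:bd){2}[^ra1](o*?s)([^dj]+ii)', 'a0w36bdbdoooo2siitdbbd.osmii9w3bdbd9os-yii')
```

This matches the literal 'bd' repeated 2 times, then any character except [ra1]; then zero or more of a literal 'o' (lazy), then a literal 's' (captured); then one or more of any character except [dj], then the literal 'ii' (captured).
Walking the string: at [31:42] match 'bdbd9os-yii', groups = ('os', '-yii').
With 2 capturing groups, `findall` returns a 2-tuple per match.

[('os', '-yii')]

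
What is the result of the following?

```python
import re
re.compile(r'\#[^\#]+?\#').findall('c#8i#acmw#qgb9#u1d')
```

['#8i#', '#qgb9#']

With no groups in the pattern, `findall` gives back each whole match — 2 here.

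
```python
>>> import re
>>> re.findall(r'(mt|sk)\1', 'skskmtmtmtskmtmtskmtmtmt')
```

`\1` is not a pattern — it's the concrete string captured by group 1, re-applied verbatim.
Walking the string: at [0:4] match 'sksk', group 1 = 'sk'; at [4:8] match 'mtmt', group 1 = 'mt'; at [12:16] match 'mtmt', group 1 = 'mt'; at [18:22] match 'mtmt', group 1 = 'mt'.
With a single group, `findall` returns only what that group captured — 4 items.

['sk', 'mt', 'mt', 'mt']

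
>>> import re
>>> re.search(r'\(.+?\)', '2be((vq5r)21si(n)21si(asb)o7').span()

The `?` after the quantifier makes it lazy — it takes as little as possible before letting the rest of the pattern try.
`re.search` scans for the first position where the pattern succeeds.
The match spans [3:10] → '((vq5r)'.

(3, 10)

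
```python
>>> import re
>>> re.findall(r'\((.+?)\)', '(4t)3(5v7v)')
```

With the lazy modifier that quantifier settles for the fewest repetitions that let the rest of the pattern succeed (the atoms after it are unaffected and can still be greedy).
`findall` collects group 1 from each match (2 total).

['4t', '5v7v']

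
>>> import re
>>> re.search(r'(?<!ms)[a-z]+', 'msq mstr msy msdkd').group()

A negative assertion filters positions out without eating any characters.
`re.search` scans for the first position where the pattern succeeds.
The match spans [0:3] → 'msq'.

'msq'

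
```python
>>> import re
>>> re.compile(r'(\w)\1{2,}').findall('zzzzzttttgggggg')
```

['z', 't', 'g']

`\1` has to match the exact text group 1 already captured.
Walking the string: at [0:5] match 'zzzzz', group 1 = 'z'; at [5:9] match 'tttt', group 1 = 't'; at [9:15] match 'gggggg', group 1 = 'g'.
With a single group, `findall` returns only what that group captured — 3 items.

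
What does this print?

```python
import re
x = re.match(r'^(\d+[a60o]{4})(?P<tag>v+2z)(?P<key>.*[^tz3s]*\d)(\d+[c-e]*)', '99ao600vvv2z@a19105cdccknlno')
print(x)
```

None

The pattern matches anchored at the start of the string; then one or more of a digit, then exactly 4 of one of [a60o] (captured); then one or more of the literal 'v', then the literal '2z' (captured as 'tag'); then zero or more of any character, then zero or more of any character except [tz3s], then a digit (captured as 'key'); then one or more of a digit, then zero or more of a character in [c-e] (captured).
`re.match` won't scan ahead — the pattern has to work from the very first character.
Here position 0 doesn't satisfy it, so the call returns None.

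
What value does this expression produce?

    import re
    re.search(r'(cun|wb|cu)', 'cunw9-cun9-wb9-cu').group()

'cun'

Alternation isn't longest-match — the leftmost alternative that fits at this position is chosen.
`re.search` scans for the first position where the pattern succeeds.
The match spans [0:3] → 'cun'.
Captured: group 1 = 'cun'.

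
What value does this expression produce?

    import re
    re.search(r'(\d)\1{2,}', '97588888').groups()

The backreference `\1` re-matches whatever the first group consumed, character for character.
`re.search` scans for the first position where the pattern succeeds.
The match spans [3:8] → '88888'.
Captured: group 1 = '8'.

('8',)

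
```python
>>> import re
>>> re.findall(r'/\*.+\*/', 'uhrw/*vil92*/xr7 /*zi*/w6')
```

['/*vil92*/xr7 /*zi*/']

With no groups in the pattern, `findall` gives back each whole match — 1 here.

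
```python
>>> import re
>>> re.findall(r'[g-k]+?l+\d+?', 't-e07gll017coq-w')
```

Pattern: one or more of a character in [g-k] (lazy); then one or more of a literal 'l', then one or more of a digit (lazy).
A `+?`/`*?`/`{m,n}?` starts at its minimum and grows only as far as needed for what follows to match.
Matches: at [5:9] → 'gll0'.
Since nothing is captured, `findall` lists the 1 matched substring directly.

['gll0']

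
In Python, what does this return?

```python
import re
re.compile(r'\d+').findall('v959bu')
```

No capturing groups, so `findall` returns the 1 full match string.

['959']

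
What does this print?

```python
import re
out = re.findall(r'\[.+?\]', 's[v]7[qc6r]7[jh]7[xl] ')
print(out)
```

Walking the string: at [1:4] → '[v]'; at [5:11] → '[qc6r]'; at [12:16] → '[jh]'; at [17:21] → '[xl]'.
No capturing groups, so `findall` returns the 4 full match strings.

['[v]', '[qc6r]', '[jh]', '[xl]']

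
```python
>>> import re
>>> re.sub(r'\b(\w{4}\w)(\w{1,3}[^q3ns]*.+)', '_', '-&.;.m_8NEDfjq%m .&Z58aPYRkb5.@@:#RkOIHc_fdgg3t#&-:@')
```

'-&.;._'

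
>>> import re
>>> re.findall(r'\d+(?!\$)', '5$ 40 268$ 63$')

A negative assertion filters positions out without eating any characters.
Scanning left to right: at [3:5] → '40'; at [6:8] → '26'; at [11:12] → '6'.
No capturing groups, so `findall` returns the 3 full match strings.

['40', '26', '6']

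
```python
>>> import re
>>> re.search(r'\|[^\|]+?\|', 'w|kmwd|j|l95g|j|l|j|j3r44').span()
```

`re.search` tries every starting position until one works.
The match spans [1:7] → '|kmwd|'.

(1, 7)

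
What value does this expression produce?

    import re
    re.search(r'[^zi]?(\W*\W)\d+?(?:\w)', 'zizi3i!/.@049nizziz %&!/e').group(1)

'/.@'

The match spans [6:12] → '!/.@04'.
Captured: group 1 = '/.@'.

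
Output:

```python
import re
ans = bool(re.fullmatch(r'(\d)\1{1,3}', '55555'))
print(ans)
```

False

After group 1 captures some text, `\1` only succeeds where that same text appears again.
For `fullmatch`, every character of the input must be accounted for by the pattern.
Here the string isn't matched end-to-end, so the call returns None, and `bool(None)` is False.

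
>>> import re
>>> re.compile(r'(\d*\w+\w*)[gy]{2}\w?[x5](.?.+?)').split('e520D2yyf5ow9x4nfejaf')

The pattern matches zero or more of a digit, then one or more of a word character, then zero or more of a word character (captured); then exactly 2 of one of [gy], then optionally a word character, then one of [x5]; then optionally any character, then one or more of any character (lazy) (captured).
Matches to split on: at [0:12] → 'e520D2yyf5ow'.
The group in the pattern means `split` returns the separators' captures alongside the pieces.

['', 'e520D2', 'ow', '9x4nfejaf']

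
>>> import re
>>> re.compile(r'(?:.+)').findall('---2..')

This matches one or more of any character (non-capturing group).
Matches: at [0:6] → '---2..'.
`findall` yields the raw match text (1 of them) because the pattern has no groups.

['---2..']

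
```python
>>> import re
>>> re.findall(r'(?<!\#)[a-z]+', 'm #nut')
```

['m', 'ut']

The negative lookahead/lookbehind blocks any match where the forbidden context is present.
Matches: at [0:1] → 'm'; at [4:6] → 'ut'.
With no groups in the pattern, `findall` gives back each whole match — 2 here.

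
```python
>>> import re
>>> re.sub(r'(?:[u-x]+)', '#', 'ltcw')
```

'ltc#'

Pattern: one or more of a character in [u-x] (non-capturing group).
Matches: at [3:4] → 'w'.
`sub` substitutes '#' at each match site.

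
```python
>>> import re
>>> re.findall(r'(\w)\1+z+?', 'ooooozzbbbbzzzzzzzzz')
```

After group 1 captures some text, `\1` only succeeds where that same text appears again.
`findall` collects group 1 from each match (3 total).

['o', 'b', 'z']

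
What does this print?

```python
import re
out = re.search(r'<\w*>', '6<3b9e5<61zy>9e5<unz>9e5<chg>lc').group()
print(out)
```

The match spans [7:13] → '<61zy>'.

<61zy>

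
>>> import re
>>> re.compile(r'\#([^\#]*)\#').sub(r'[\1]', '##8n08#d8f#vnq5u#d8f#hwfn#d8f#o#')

'[]8n08[d8f]vnq5u[d8f]hwfn[d8f]o#'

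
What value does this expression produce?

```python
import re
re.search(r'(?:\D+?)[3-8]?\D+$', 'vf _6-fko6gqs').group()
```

The pattern matches one or more of a non-digit (lazy) (non-capturing group); then optionally a character in [3-8], then one or more of a non-digit; then anchored at the end.
The match spans [5:13] → '-fko6gqs'.

'-fko6gqs'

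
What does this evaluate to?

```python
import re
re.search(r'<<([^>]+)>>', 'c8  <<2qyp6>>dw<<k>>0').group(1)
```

`re.search` scans for the first position where the pattern succeeds.
The match spans [4:13] → '<<2qyp6>>'.
Captured: group 1 = '2qyp6'.

'2qyp6'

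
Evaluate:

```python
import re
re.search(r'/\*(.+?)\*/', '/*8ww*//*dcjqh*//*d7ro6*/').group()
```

'/*8ww*/'

The match spans [0:7] → '/*8ww*/'.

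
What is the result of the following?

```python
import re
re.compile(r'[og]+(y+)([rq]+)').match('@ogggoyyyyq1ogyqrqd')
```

The pattern matches one or more of one of [og]; then one or more of a literal 'y' (captured); then one or more of one of [rq] (captured).
`match` is anchored at position 0; if the pattern doesn't fit there, it returns None.
Here the pattern fails at index 0, so the call returns None.

None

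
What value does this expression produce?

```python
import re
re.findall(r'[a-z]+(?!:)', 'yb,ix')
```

`(?!…)`/`(?<!…)` only lets a position through if the neighbouring text does NOT match; no characters are consumed.
Walking the string: at [0:2] → 'yb'; at [3:5] → 'ix'.
Since nothing is captured, `findall` lists the 2 matched substrings directly.

['yb', 'ix']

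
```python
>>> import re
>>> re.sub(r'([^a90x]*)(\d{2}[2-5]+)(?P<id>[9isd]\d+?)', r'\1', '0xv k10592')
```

Pattern: zero or more of any character except [a90x] (captured); then exactly 2 of a digit, then one or more of a character in [2-5] (captured); then one of [9isd], then one or more of a digit (lazy) (captured as 'id').
Matches: at [2:10] → 'v k10592'.
`\1` in the replacement pulls in group 1's text for each match.

'0xv k'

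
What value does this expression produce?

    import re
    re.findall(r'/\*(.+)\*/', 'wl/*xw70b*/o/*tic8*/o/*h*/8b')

['xw70b*/o/*tic8*/o/*h']

Scanning left to right: at [2:26] match '/*xw70b*/o/*tic8*/o/*h*/', group 1 = 'xw70b*/o/*tic8*/o/*h'.
Because there's exactly one group, `findall` drops the full match and keeps group 1 from the one hit.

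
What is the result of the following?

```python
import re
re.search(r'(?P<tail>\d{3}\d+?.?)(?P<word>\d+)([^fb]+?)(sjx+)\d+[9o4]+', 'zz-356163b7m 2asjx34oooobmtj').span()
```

(3, 24)

The pattern matches exactly 3 of a digit, then one or more of a digit (lazy), then optionally any character (captured as 'tail'); then one or more of a digit (captured as 'word'); then one or more of any character except [fb] (lazy) (captured); then the literal 'sj', then one or more of a literal 'x' (captured); then one or more of a digit, then one or more of one of [9o4].
`re.search` scans for the first position where the pattern succeeds.
The match spans [3:24] → '356163b7m 2asjx34oooo'.
Captured: group 1 = '356163b', group 2 = '7', group 3 = 'm 2a', group 4 = 'sjx'.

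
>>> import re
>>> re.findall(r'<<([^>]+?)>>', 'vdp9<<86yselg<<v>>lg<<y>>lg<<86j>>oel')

['86yselg<<v', 'y', '86j']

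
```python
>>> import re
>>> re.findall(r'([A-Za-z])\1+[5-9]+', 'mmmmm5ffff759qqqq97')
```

['m', 'f', 'q']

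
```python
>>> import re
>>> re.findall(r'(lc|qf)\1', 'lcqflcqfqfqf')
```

`\1` is not a pattern — it's the concrete string captured by group 1, re-applied verbatim.
Walking the string: at [6:10] match 'qfqf', group 1 = 'qf'.
Because there's exactly one group, `findall` drops the full match and keeps group 1 from the one hit.

['qf']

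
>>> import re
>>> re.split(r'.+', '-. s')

Each match becomes a cut point; 2 segments remain.

['', '']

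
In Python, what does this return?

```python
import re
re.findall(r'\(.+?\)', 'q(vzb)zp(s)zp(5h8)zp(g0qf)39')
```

Because the quantifier is non-greedy, it stops expanding at the earliest point where the rest of the pattern can succeed.
With no groups in the pattern, `findall` gives back each whole match — 4 here.

['(vzb)', '(s)', '(5h8)', '(g0qf)']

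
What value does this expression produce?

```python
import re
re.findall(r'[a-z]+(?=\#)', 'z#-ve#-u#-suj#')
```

['z', 've', 'u', 'suj']

Because the assertion is zero-width, the text it checks is not consumed and won't appear in the result.
Scanning left to right: at [0:1] → 'z'; at [3:5] → 've'; at [7:8] → 'u'; at [10:13] → 'suj'.
`findall` yields the raw match text (4 of them) because the pattern has no groups.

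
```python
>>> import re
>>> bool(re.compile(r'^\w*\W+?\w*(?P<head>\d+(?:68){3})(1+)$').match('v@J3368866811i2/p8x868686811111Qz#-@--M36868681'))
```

False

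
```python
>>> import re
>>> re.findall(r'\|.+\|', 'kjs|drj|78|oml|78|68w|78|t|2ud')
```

No capturing groups, so `findall` returns the 1 full match string.

['|drj|78|oml|78|68w|78|t|']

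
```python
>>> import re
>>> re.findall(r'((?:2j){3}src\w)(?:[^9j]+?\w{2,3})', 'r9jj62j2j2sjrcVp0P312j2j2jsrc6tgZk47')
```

['2j2j2jsrc6']

This matches the literal '2j' repeated 3 times, then the literal 'src', then a word character (captured); then one or more of any character except [9j] (lazy), then 2 to 3 of a word character (non-capturing group).
Scanning left to right: at [20:34] match '2j2j2jsrc6tgZk', group 1 = '2j2j2jsrc6'.
With a single group, `findall` returns only what that group captured — 1 item.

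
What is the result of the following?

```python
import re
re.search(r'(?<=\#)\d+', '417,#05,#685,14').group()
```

'05'

Because the assertion is zero-width, the text it checks is not consumed and won't appear in the result.
The match spans [5:7] → '05'.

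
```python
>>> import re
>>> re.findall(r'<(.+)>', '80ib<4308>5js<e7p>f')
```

`findall` collects group 1 from the one match (1 total).

['4308>5js<e7p']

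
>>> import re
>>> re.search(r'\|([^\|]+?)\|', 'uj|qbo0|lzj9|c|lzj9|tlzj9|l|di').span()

The match spans [2:8] → '|qbo0|'.

(2, 8)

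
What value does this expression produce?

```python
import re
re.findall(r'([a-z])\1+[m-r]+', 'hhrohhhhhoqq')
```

`\1` is not a pattern — it's the concrete string captured by group 1, re-applied verbatim.
Matches: at [0:4] match 'hhro', group 1 = 'h'; at [4:12] match 'hhhhhoqq', group 1 = 'h'.
One capturing group, so `findall` returns just the captured substring from each match — 2 in all.

['h', 'h']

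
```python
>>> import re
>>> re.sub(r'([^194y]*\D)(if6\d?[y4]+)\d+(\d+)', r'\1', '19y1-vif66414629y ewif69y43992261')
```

Pattern: zero or more of any character except [194y], then a non-digit (captured); then the literal 'if6', then optionally a digit, then one or more of one of [y4] (captured); then one or more of a digit; then one or more of a digit (captured).
`\1` in the replacement pulls in group 1's text for each match.

'19y1-vy ew'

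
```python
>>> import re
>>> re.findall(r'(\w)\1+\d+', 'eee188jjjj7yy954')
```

After group 1 captures some text, `\1` only succeeds where that same text appears again.
Matches: at [0:6] match 'eee188', group 1 = 'e'; at [6:11] match 'jjjj7', group 1 = 'j'; at [11:16] match 'yy954', group 1 = 'y'.
`findall` collects group 1 from each match (3 total).

['e', 'j', 'y']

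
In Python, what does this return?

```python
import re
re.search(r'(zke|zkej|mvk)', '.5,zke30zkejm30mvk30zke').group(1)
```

Unlike `match`, `search` isn't anchored — it looks for the pattern anywhere in the string.
The match spans [3:6] → 'zke'.
Captured: group 1 = 'zke'.

'zke'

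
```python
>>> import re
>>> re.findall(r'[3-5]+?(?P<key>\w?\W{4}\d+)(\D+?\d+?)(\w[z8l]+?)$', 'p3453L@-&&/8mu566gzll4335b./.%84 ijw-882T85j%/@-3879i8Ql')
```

[('j%/@-3879', 'i8', 'Ql')]

This matches one or more of a character in [3-5] (lazy); then optionally a word character, then exactly 4 of a non-word character, then one or more of a digit (captured as 'key'); then one or more of a non-digit (lazy), then one or more of a digit (lazy) (captured); then a word character, then one or more of one of [z8l] (lazy) (captured); then anchored at the end.
Scanning left to right: at [42:56] match '5j%/@-3879i8Ql', groups = ('j%/@-3879', 'i8', 'Ql').
Multiple groups make `findall` return tuples — one 3-tuple for the one match.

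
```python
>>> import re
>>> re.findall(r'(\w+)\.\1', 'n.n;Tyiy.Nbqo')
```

`\1` is not a pattern — it's the concrete string captured by group 1, re-applied verbatim.
Matches: at [0:3] match 'n.n', group 1 = 'n'.
`findall` collects group 1 from the one match (1 total).

['n']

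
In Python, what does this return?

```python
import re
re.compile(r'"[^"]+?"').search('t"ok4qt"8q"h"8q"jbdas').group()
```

Unlike `match`, `search` isn't anchored — it looks for the pattern anywhere in the string.
The match spans [1:8] → '"ok4qt"'.

'"ok4qt"'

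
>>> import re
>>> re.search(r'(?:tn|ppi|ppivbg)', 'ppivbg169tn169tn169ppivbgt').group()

'ppi'

`|` is ordered: at each position the engine commits to the first alternative that works.
`search` walks the string left to right and returns the first match it finds.
The match spans [0:3] → 'ppi'.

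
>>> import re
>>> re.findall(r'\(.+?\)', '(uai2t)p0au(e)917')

The `?` after the quantifier makes it lazy — it takes as little as possible before letting the rest of the pattern try.
Since nothing is captured, `findall` lists the 2 matched substrings directly.

['(uai2t)', '(e)']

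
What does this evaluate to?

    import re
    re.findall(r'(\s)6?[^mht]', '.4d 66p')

This matches whitespace (captured); then optionally a literal '6', then any character except [mht].
Scanning left to right: at [3:6] match ' 66', group 1 = ' '.
Because there's exactly one group, `findall` drops the full match and keeps group 1 from the one hit.

[' ']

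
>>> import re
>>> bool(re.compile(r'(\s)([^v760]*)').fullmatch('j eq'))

False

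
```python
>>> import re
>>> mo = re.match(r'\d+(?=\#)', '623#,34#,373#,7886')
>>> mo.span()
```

(0, 3)

The `(?=…)`/`(?<=…)` assertion just peeks at neighbouring text; it doesn't advance the match position.
`re.match` only tries the pattern at the start of the string.
The match spans [0:3] → '623'.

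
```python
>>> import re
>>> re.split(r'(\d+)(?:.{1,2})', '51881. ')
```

The pattern matches one or more of a digit (captured); then 1 to 2 of any character (non-capturing group).
The group in the pattern means `split` returns the separators' captures alongside the pieces.

['', '51881', '']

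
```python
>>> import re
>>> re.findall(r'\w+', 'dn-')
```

No capturing groups, so `findall` returns the 1 full match string.

['dn']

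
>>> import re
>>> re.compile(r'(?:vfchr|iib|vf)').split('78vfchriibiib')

Alternation tries branches left to right and keeps the first one that lets the overall match succeed at that position.
The string is cut at each match, leaving 4 pieces.

['78', '', '', '']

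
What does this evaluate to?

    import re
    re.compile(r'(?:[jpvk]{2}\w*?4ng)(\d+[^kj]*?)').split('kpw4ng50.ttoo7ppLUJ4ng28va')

['', '50', '.ttoo7', '28', 'va']

This matches exactly 2 of one of [jpvk], then zero or more of a word character (lazy), then the literal '4ng' (non-capturing group); then one or more of a digit, then zero or more of any character except [kj] (lazy) (captured).
Lazy quantifiers expand one character at a time until the remainder of the pattern can match.
Matches to split on: at [0:8] → 'kpw4ng50'; at [14:24] → 'ppLUJ4ng28'.
`re.split` interleaves the captured-group text with the surrounding fragments.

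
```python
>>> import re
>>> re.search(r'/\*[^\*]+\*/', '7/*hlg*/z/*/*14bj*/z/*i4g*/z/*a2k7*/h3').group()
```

'/*hlg*/'

The match spans [1:8] → '/*hlg*/'.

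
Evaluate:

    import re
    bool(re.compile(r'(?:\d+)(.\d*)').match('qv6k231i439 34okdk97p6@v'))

False

Pattern: one or more of a digit (non-capturing group); then any character, then zero or more of a digit (captured).
`re.match` won't scan ahead — the pattern has to work from the very first character.
Here position 0 doesn't satisfy it, so the call returns None, and `bool(None)` is False.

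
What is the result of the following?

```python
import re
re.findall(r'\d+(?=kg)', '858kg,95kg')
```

The `(?=…)`/`(?<=…)` assertion just peeks at neighbouring text; it doesn't advance the match position.
No capturing groups, so `findall` returns the 2 full match strings.

['858', '95']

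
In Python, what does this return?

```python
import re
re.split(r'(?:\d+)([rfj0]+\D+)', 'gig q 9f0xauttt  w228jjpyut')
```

['gig q ', 'f0xauttt  w', '', 'jjpyut', '']

This matches one or more of a digit (non-capturing group); then one or more of one of [rfj0], then one or more of a non-digit (captured).
Because the pattern has a capturing group, `split` also inserts each captured text between the pieces.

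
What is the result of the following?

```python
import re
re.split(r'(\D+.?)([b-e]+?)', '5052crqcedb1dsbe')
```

['5052', 'crqcedb1', 'd', '', 'sb', 'e', '']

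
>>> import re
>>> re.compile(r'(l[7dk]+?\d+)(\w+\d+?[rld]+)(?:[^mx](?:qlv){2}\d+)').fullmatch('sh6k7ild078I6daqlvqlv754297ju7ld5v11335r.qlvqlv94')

None

The pattern matches the literal 'l', then one or more of one of [7dk] (lazy), then one or more of a digit (captured); then one or more of a word character, then one or more of a digit (lazy), then one or more of one of [rld] (captured); then any character except [mx], then the literal 'qlv' repeated 2 times, then one or more of a digit (non-capturing group).
`re.fullmatch` requires the pattern to consume the entire string.
Here the pattern can't cover the whole string, so the call returns None.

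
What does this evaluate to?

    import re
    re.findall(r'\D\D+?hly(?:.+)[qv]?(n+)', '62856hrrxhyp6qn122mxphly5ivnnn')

Because there's exactly one group, `findall` drops the full match and keeps group 1 from the one hit.

['n']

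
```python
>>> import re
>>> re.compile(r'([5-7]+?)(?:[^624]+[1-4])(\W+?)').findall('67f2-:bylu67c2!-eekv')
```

[('6', '-'), ('6', '!')]

With the lazy modifier that quantifier settles for the fewest repetitions that let the rest of the pattern succeed (the atoms after it are unaffected and can still be greedy).
With 2 capturing groups, `findall` returns a 2-tuple per match.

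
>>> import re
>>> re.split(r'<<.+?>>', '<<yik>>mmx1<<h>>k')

Matches to split on: at [0:7] → '<<yik>>'; at [11:16] → '<<h>>'.
`split` removes every match and returns the 3 fragments in between.

['', 'mmx1', 'k']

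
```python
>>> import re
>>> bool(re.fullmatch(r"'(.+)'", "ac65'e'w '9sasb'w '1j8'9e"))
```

False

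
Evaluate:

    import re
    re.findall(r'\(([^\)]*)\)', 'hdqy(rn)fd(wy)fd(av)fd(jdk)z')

Walking the string: at [4:8] match '(rn)', group 1 = 'rn'; at [10:14] match '(wy)', group 1 = 'wy'; at [16:20] match '(av)', group 1 = 'av'; at [22:27] match '(jdk)', group 1 = 'jdk'.
`findall` collects group 1 from each match (4 total).

['rn', 'wy', 'av', 'jdk']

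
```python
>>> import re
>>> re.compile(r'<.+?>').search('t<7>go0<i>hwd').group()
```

The `?` after the quantifier makes it lazy — it takes as little as possible before letting the rest of the pattern try.
The match spans [1:4] → '<7>'.

'<7>'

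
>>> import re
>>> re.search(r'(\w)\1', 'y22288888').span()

`\1` has to match the exact text group 1 already captured.
`search` walks the string left to right and returns the first match it finds.
The match spans [1:3] → '22'.
Captured: group 1 = '2'.

(1, 3)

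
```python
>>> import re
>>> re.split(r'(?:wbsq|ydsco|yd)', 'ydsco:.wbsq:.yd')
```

['', ':.', ':.', '']

The regex engine tests alternatives in the order written; an earlier branch that matches wins even if a later one would match more.
Matches to split on: at [0:5] → 'ydsco'; at [7:11] → 'wbsq'; at [13:15] → 'yd'.
`split` removes every match and returns the 4 fragments in between.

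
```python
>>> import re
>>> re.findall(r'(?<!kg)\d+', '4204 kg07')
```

The negative lookahead/lookbehind blocks any match where the forbidden context is present.
Since nothing is captured, `findall` lists the 2 matched substrings directly.

['4204', '7']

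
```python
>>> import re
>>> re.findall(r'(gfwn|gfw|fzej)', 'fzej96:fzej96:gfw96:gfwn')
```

['fzej', 'fzej', 'gfw', 'gfwn']

The regex engine tests alternatives in the order written; an earlier branch that matches wins even if a later one would match more.
One capturing group, so `findall` returns just the captured substring from each match — 4 in all.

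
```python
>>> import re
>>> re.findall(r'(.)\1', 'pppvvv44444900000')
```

After group 1 captures some text, `\1` only succeeds where that same text appears again.
Walking the string: at [0:2] match 'pp', group 1 = 'p'; at [3:5] match 'vv', group 1 = 'v'; at [6:8] match '44', group 1 = '4'; at [8:10] match '44', group 1 = '4'; at [12:14] match '00', group 1 = '0'; ….
With a single group, `findall` returns only what that group captured — 6 items.

['p', 'v', '4', '4', '0', '0']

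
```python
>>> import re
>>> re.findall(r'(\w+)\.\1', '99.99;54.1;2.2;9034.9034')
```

['99', '2', '9034']

`\1` has to match the exact text group 1 already captured.
One capturing group, so `findall` returns just the captured substring from each match — 3 in all.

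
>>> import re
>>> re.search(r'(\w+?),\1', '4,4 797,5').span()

(0, 3)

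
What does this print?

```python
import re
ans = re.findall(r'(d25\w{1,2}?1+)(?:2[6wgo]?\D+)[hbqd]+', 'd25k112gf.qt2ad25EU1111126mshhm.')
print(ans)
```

['d25k11', 'd25EU11111']

The pattern matches the literal 'd25', then 1 to 2 of a word character (lazy), then one or more of a literal '1' (captured); then the literal '2', then optionally one of [6wgo], then one or more of a non-digit (non-capturing group); then one or more of one of [hbqd].
Scanning left to right: at [0:11] match 'd25k112gf.q', group 1 = 'd25k11'; at [14:30] match 'd25EU1111126mshh', group 1 = 'd25EU11111'.
Because there's exactly one group, `findall` drops the full match and keeps group 1 from each hit.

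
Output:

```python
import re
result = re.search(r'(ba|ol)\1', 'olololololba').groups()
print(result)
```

('ol',)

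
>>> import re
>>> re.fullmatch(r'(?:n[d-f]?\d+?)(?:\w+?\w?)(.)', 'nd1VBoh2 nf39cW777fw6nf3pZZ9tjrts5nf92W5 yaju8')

`fullmatch` succeeds only if the pattern covers the string from start to end.
Here the string isn't matched end-to-end, so the call returns None.

None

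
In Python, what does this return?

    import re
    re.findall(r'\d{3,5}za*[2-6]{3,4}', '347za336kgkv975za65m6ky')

['347za336']

The pattern matches 3 to 5 of a digit, then a literal 'z'; then zero or more of a literal 'a', then 3 to 4 of a character in [2-6].
Walking the string: at [0:8] → '347za336'.
With no groups in the pattern, `findall` gives back each whole match — 1 here.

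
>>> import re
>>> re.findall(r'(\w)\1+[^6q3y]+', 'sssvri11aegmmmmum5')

['s']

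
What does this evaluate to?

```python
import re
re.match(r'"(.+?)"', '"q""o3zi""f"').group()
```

'"q"'

`re.match` won't scan ahead — the pattern has to work from the very first character.
The match spans [0:3] → '"q"'.
Captured: group 1 = 'q'.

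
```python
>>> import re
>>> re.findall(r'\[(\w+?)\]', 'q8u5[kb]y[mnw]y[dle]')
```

['kb', 'mnw', 'dle']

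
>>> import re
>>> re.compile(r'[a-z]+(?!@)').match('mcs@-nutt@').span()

(0, 2)

`(?!…)`/`(?<!…)` only lets a position through if the neighbouring text does NOT match; no characters are consumed.
With `match`, the pattern is implicitly anchored at the beginning.
The match spans [0:2] → 'mc'.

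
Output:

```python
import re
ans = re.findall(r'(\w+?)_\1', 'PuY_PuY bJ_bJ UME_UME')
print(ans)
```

['PuY', 'bJ', 'UME']

`\1` has to match the exact text group 1 already captured.
`findall` collects group 1 from each match (3 total).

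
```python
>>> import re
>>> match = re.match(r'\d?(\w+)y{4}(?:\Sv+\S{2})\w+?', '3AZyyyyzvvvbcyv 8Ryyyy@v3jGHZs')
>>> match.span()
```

`re.match` only tries the pattern at the start of the string.
The match spans [0:14] → '3AZyyyyzvvvbcy'.

(0, 14)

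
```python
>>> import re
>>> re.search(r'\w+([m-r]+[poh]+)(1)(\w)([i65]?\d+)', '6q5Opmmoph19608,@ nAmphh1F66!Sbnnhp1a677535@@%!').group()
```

'6q5Opmmoph19608'

The pattern matches one or more of a word character; then one or more of a character in [m-r], then one or more of one of [poh] (captured); then a literal '1' (captured); then a word character (captured); then optionally one of [i65], then one or more of a digit (captured).
The match spans [0:15] → '6q5Opmmoph19608'.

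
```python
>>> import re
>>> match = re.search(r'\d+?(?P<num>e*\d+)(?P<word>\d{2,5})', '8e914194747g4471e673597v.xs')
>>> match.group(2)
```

'47'

This matches one or more of a digit (lazy); then zero or more of a literal 'e', then one or more of a digit (captured as 'num'); then 2 to 5 of a digit (captured as 'word').
`search` walks the string left to right and returns the first match it finds.
The match spans [0:11] → '8e914194747'.
Captured: group 1 = 'e9141947', group 2 = '47'.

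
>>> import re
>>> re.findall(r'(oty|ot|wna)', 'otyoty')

['oty', 'oty']

Alternation tries branches left to right and keeps the first one that lets the overall match succeed at that position.
One capturing group, so `findall` returns just the captured substring from each match — 2 in all.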